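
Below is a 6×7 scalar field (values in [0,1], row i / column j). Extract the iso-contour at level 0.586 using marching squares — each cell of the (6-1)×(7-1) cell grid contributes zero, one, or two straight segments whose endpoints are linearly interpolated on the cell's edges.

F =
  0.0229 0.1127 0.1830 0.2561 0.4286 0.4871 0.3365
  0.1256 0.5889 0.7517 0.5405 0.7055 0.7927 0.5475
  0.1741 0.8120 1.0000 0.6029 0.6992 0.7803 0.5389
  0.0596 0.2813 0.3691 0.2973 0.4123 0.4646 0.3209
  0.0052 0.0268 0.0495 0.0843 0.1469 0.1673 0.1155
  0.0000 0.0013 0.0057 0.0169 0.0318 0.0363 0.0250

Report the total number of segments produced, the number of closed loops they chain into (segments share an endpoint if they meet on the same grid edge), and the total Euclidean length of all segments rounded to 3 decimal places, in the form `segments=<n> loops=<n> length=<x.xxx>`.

cell (0,0): code 0100 → (0.994,1.000)–(1.000,0.994)
cell (0,1): code 1100 → (0.709,2.000)–(0.994,1.000)
cell (0,2): code 1000 → (1.000,2.785)–(0.709,2.000)
cell (0,3): code 0100 → (0.568,4.000)–(1.000,3.276)
cell (0,4): code 1100 → (0.324,5.000)–(0.568,4.000)
cell (0,5): code 1000 → (1.000,5.843)–(0.324,5.000)
cell (1,0): code 0110 → (1.000,0.994)–(2.000,0.646)
cell (1,2): code 1101 → (1.729,3.000)–(1.000,2.785)
cell (1,3): code 1110 → (1.000,3.276)–(1.729,3.000)
cell (1,5): code 1001 → (2.000,5.805)–(1.000,5.843)
cell (2,0): code 0010 → (2.000,0.646)–(2.426,1.000)
cell (2,1): code 0011 → (2.426,1.000)–(2.656,2.000)
cell (2,2): code 0011 → (2.656,2.000)–(2.055,3.000)
cell (2,3): code 0011 → (2.055,3.000)–(2.395,4.000)
cell (2,4): code 0011 → (2.395,4.000)–(2.615,5.000)
cell (2,5): code 0001 → (2.615,5.000)–(2.000,5.805)
total: 16 segments, chained into 1 closed loop(s), length Σ = 14.278515

segments=16 loops=1 length=14.279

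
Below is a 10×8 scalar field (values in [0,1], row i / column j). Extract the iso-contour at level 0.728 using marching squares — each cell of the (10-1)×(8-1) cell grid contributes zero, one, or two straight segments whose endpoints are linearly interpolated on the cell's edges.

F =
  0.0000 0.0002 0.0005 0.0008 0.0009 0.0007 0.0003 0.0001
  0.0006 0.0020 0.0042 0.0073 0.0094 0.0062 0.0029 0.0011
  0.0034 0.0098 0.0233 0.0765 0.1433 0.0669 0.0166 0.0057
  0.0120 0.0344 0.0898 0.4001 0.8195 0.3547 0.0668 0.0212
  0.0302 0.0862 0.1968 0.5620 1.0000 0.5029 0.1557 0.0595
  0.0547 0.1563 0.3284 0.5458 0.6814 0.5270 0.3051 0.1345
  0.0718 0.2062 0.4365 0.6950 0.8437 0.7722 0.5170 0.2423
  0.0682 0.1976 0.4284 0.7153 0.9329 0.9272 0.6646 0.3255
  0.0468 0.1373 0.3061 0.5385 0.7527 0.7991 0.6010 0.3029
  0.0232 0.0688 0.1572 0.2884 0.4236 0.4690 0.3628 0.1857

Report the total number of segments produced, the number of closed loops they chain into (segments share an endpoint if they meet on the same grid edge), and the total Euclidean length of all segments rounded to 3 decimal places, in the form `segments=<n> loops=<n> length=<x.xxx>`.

cell (2,3): code 0100 → (2.865,4.000)–(3.000,3.782)
cell (2,4): code 1000 → (3.000,4.197)–(2.865,4.000)
cell (3,3): code 0110 → (3.000,3.782)–(4.000,3.379)
cell (3,4): code 1001 → (4.000,4.547)–(3.000,4.197)
cell (4,3): code 0010 → (4.000,3.379)–(4.854,4.000)
cell (4,4): code 0001 → (4.854,4.000)–(4.000,4.547)
cell (5,3): code 0100 → (5.287,4.000)–(6.000,3.222)
cell (5,4): code 1100 → (5.820,5.000)–(5.287,4.000)
cell (5,5): code 1000 → (6.000,5.173)–(5.820,5.000)
cell (6,3): code 0110 → (6.000,3.222)–(7.000,3.058)
cell (6,5): code 1001 → (7.000,5.759)–(6.000,5.173)
cell (7,3): code 0110 → (7.000,3.058)–(8.000,3.885)
cell (7,5): code 1001 → (8.000,5.359)–(7.000,5.759)
cell (8,3): code 0010 → (8.000,3.885)–(8.075,4.000)
cell (8,4): code 0011 → (8.075,4.000)–(8.215,5.000)
cell (8,5): code 0001 → (8.215,5.000)–(8.000,5.359)
total: 16 segments, chained into 2 closed loop(s), length Σ = 13.253388

segments=16 loops=2 length=13.253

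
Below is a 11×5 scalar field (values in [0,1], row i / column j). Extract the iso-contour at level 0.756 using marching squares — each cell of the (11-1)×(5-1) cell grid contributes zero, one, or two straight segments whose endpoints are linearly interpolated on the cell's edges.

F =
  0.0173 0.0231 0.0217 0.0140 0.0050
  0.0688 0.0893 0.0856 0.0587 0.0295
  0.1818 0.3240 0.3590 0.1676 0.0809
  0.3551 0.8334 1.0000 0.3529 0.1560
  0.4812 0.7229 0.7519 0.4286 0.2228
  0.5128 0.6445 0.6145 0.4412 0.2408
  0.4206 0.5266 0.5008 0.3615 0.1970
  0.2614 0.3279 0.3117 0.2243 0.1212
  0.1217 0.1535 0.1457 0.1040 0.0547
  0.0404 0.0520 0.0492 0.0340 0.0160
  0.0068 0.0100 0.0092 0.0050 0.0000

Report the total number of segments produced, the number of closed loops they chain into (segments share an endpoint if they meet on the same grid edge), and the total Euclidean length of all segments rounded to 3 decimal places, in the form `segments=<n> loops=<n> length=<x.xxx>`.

cell (2,0): code 0100 → (2.848,1.000)–(3.000,0.838)
cell (2,1): code 1100 → (2.619,2.000)–(2.848,1.000)
cell (2,2): code 1000 → (3.000,2.377)–(2.619,2.000)
cell (3,0): code 0010 → (3.000,0.838)–(3.700,1.000)
cell (3,1): code 0011 → (3.700,1.000)–(3.983,2.000)
cell (3,2): code 0001 → (3.983,2.000)–(3.000,2.377)
total: 6 segments, chained into 1 closed loop(s), length Σ = 4.595057

segments=6 loops=1 length=4.595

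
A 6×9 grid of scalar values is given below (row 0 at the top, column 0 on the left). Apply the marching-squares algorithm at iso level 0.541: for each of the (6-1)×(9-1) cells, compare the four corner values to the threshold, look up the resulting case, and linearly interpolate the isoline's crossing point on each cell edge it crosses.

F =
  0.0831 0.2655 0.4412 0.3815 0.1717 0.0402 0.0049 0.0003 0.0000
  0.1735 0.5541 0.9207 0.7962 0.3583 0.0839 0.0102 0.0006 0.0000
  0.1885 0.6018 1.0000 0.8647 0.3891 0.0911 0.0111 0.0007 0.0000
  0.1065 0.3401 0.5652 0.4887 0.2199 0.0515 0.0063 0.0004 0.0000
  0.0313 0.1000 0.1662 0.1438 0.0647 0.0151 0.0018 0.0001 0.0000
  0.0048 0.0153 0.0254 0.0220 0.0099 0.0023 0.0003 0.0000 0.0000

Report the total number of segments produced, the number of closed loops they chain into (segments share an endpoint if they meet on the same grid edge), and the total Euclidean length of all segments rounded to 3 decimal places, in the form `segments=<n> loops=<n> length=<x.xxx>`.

segments=12 loops=1 length=8.872

cell (0,0): code 0100 → (0.955,1.000)–(1.000,0.966)
cell (0,1): code 1100 → (0.208,2.000)–(0.955,1.000)
cell (0,2): code 1100 → (0.385,3.000)–(0.208,2.000)
cell (0,3): code 1000 → (1.000,3.583)–(0.385,3.000)
cell (1,0): code 0110 → (1.000,0.966)–(2.000,0.853)
cell (1,3): code 1001 → (2.000,3.681)–(1.000,3.583)
cell (2,0): code 0010 → (2.000,0.853)–(2.232,1.000)
cell (2,1): code 0111 → (2.232,1.000)–(3.000,1.892)
cell (2,2): code 1011 → (3.000,2.316)–(2.861,3.000)
cell (2,3): code 0001 → (2.861,3.000)–(2.000,3.681)
cell (3,1): code 0010 → (3.000,1.892)–(3.061,2.000)
cell (3,2): code 0001 → (3.061,2.000)–(3.000,2.316)
total: 12 segments, chained into 1 closed loop(s), length Σ = 8.871821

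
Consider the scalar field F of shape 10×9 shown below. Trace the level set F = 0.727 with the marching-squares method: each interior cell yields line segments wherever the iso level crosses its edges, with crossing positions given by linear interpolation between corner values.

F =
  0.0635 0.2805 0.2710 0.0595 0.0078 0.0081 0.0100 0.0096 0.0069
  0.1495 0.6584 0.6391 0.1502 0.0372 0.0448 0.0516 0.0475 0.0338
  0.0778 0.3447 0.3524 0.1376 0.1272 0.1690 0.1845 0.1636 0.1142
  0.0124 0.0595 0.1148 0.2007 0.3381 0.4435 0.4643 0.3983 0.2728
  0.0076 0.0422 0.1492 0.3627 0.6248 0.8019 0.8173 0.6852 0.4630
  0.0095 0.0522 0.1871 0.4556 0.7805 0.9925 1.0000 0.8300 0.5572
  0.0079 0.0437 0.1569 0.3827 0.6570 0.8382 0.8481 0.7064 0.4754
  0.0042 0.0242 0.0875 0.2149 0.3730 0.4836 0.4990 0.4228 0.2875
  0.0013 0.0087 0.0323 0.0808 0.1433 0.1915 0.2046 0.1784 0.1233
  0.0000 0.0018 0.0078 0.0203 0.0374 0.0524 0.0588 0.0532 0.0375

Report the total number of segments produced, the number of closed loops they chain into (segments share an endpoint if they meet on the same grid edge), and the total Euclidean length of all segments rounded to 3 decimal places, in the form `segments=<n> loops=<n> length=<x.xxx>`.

cell (3,4): code 0100 → (3.791,5.000)–(4.000,4.577)
cell (3,5): code 1100 → (3.744,6.000)–(3.791,5.000)
cell (3,6): code 1000 → (4.000,6.684)–(3.744,6.000)
cell (4,3): code 0100 → (4.656,4.000)–(5.000,3.835)
cell (4,4): code 1110 → (4.000,4.577)–(4.656,4.000)
cell (4,6): code 1101 → (4.289,7.000)–(4.000,6.684)
cell (4,7): code 1000 → (5.000,7.378)–(4.289,7.000)
cell (5,3): code 0010 → (5.000,3.835)–(5.433,4.000)
cell (5,4): code 0111 → (5.433,4.000)–(6.000,4.386)
cell (5,6): code 1011 → (6.000,6.855)–(5.833,7.000)
cell (5,7): code 0001 → (5.833,7.000)–(5.000,7.378)
cell (6,4): code 0010 → (6.000,4.386)–(6.314,5.000)
cell (6,5): code 0011 → (6.314,5.000)–(6.347,6.000)
cell (6,6): code 0001 → (6.347,6.000)–(6.000,6.855)
total: 14 segments, chained into 1 closed loop(s), length Σ = 9.588841

segments=14 loops=1 length=9.589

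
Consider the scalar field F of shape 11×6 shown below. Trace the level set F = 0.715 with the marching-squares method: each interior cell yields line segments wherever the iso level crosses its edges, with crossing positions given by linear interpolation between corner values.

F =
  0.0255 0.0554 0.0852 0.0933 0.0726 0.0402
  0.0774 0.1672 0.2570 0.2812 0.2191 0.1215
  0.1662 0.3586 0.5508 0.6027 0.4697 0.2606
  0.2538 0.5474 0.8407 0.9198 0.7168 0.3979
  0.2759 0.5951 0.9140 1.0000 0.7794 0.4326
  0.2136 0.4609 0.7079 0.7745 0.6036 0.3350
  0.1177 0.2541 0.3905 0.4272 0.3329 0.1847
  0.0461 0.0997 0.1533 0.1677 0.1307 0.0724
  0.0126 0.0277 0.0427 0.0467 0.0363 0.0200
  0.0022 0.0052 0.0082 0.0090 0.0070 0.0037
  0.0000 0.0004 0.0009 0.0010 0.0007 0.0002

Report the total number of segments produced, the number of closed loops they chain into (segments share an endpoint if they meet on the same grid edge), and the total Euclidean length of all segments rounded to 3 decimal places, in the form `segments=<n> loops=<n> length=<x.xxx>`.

segments=12 loops=1 length=8.742

cell (2,1): code 0100 → (2.566,2.000)–(3.000,1.571)
cell (2,2): code 1100 → (2.354,3.000)–(2.566,2.000)
cell (2,3): code 1100 → (2.993,4.000)–(2.354,3.000)
cell (2,4): code 1000 → (3.000,4.006)–(2.993,4.000)
cell (3,1): code 0110 → (3.000,1.571)–(4.000,1.376)
cell (3,4): code 1001 → (4.000,4.186)–(3.000,4.006)
cell (4,1): code 0010 → (4.000,1.376)–(4.966,2.000)
cell (4,2): code 0111 → (4.966,2.000)–(5.000,2.107)
cell (4,3): code 1011 → (5.000,3.348)–(4.366,4.000)
cell (4,4): code 0001 → (4.366,4.000)–(4.000,4.186)
cell (5,2): code 0010 → (5.000,2.107)–(5.171,3.000)
cell (5,3): code 0001 → (5.171,3.000)–(5.000,3.348)
total: 12 segments, chained into 1 closed loop(s), length Σ = 8.741819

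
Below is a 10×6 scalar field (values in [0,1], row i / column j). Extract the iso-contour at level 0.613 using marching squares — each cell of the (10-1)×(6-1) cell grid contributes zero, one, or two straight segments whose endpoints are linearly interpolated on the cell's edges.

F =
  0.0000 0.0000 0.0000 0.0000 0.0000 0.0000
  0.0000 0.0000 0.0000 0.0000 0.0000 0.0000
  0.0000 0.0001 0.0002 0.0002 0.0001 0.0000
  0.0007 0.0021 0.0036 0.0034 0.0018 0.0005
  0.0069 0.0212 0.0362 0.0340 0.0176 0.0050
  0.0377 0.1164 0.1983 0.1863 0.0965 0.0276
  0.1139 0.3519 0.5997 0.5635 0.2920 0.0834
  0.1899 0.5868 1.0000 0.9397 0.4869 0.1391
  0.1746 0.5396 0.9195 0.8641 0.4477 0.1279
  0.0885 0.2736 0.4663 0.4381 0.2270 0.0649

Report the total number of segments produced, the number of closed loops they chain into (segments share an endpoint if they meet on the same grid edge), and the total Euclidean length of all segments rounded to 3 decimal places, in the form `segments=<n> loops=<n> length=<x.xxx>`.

segments=8 loops=1 length=8.395

cell (6,1): code 0100 → (6.033,2.000)–(7.000,1.063)
cell (6,2): code 1100 → (6.132,3.000)–(6.033,2.000)
cell (6,3): code 1000 → (7.000,3.722)–(6.132,3.000)
cell (7,1): code 0110 → (7.000,1.063)–(8.000,1.193)
cell (7,3): code 1001 → (8.000,3.603)–(7.000,3.722)
cell (8,1): code 0010 → (8.000,1.193)–(8.676,2.000)
cell (8,2): code 0011 → (8.676,2.000)–(8.589,3.000)
cell (8,3): code 0001 → (8.589,3.000)–(8.000,3.603)
total: 8 segments, chained into 1 closed loop(s), length Σ = 8.395078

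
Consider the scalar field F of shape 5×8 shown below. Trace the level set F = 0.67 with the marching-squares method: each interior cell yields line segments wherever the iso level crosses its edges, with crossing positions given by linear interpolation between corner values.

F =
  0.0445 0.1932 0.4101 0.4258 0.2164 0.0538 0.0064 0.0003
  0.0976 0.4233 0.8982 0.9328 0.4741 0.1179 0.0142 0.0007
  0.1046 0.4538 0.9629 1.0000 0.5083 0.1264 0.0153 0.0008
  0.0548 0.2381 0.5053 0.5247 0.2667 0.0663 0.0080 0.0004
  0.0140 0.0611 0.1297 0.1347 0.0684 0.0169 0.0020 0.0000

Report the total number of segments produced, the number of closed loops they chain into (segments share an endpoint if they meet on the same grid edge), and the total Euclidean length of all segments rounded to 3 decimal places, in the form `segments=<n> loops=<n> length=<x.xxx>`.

segments=8 loops=1 length=7.281

cell (0,1): code 0100 → (0.532,2.000)–(1.000,1.519)
cell (0,2): code 1100 → (0.482,3.000)–(0.532,2.000)
cell (0,3): code 1000 → (1.000,3.573)–(0.482,3.000)
cell (1,1): code 0110 → (1.000,1.519)–(2.000,1.425)
cell (1,3): code 1001 → (2.000,3.671)–(1.000,3.573)
cell (2,1): code 0010 → (2.000,1.425)–(2.640,2.000)
cell (2,2): code 0011 → (2.640,2.000)–(2.694,3.000)
cell (2,3): code 0001 → (2.694,3.000)–(2.000,3.671)
total: 8 segments, chained into 1 closed loop(s), length Σ = 7.281389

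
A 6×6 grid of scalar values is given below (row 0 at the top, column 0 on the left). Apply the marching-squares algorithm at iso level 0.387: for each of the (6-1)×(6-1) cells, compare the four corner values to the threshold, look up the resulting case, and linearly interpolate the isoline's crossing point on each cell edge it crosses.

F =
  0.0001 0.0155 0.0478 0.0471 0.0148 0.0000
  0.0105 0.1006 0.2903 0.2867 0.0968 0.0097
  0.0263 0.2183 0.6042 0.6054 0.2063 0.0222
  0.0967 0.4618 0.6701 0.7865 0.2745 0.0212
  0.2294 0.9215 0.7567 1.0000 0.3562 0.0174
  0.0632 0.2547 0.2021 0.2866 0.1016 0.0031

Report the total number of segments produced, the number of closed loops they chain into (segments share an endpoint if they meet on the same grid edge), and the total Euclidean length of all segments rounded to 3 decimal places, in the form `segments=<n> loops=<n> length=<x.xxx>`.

segments=12 loops=1 length=11.572

cell (1,1): code 0100 → (1.308,2.000)–(2.000,1.437)
cell (1,2): code 1100 → (1.315,3.000)–(1.308,2.000)
cell (1,3): code 1000 → (2.000,3.547)–(1.315,3.000)
cell (2,0): code 0100 → (2.693,1.000)–(3.000,0.795)
cell (2,1): code 1110 → (2.000,1.437)–(2.693,1.000)
cell (2,3): code 1001 → (3.000,3.780)–(2.000,3.547)
cell (3,0): code 0110 → (3.000,0.795)–(4.000,0.228)
cell (3,3): code 1001 → (4.000,3.952)–(3.000,3.780)
cell (4,0): code 0010 → (4.000,0.228)–(4.802,1.000)
cell (4,1): code 0011 → (4.802,1.000)–(4.667,2.000)
cell (4,2): code 0011 → (4.667,2.000)–(4.859,3.000)
cell (4,3): code 0001 → (4.859,3.000)–(4.000,3.952)
total: 12 segments, chained into 1 closed loop(s), length Σ = 11.571713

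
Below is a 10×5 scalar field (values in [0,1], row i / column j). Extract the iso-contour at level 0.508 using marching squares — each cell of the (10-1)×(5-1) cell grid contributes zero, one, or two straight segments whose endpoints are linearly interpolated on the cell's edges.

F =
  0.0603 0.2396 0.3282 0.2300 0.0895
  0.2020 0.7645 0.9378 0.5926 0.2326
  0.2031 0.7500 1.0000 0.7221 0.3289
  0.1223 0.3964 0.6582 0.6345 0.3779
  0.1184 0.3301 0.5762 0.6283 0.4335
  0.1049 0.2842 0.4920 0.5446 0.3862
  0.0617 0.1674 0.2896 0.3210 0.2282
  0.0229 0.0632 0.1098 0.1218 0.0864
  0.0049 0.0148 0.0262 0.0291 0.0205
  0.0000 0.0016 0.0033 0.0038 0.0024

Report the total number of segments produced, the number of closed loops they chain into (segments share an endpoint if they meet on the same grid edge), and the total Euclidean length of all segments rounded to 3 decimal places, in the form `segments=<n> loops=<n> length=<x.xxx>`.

cell (0,0): code 0100 → (0.511,1.000)–(1.000,0.544)
cell (0,1): code 1100 → (0.295,2.000)–(0.511,1.000)
cell (0,2): code 1100 → (0.767,3.000)–(0.295,2.000)
cell (0,3): code 1000 → (1.000,3.235)–(0.767,3.000)
cell (1,0): code 0110 → (1.000,0.544)–(2.000,0.558)
cell (1,3): code 1001 → (2.000,3.545)–(1.000,3.235)
cell (2,0): code 0010 → (2.000,0.558)–(2.684,1.000)
cell (2,1): code 0111 → (2.684,1.000)–(3.000,1.426)
cell (2,3): code 1001 → (3.000,3.493)–(2.000,3.545)
cell (3,1): code 0110 → (3.000,1.426)–(4.000,1.723)
cell (3,3): code 1001 → (4.000,3.618)–(3.000,3.493)
cell (4,1): code 0010 → (4.000,1.723)–(4.810,2.000)
cell (4,2): code 0111 → (4.810,2.000)–(5.000,2.304)
cell (4,3): code 1001 → (5.000,3.231)–(4.000,3.618)
cell (5,2): code 0010 → (5.000,2.304)–(5.164,3.000)
cell (5,3): code 0001 → (5.164,3.000)–(5.000,3.231)
total: 16 segments, chained into 1 closed loop(s), length Σ = 12.857538

segments=16 loops=1 length=12.858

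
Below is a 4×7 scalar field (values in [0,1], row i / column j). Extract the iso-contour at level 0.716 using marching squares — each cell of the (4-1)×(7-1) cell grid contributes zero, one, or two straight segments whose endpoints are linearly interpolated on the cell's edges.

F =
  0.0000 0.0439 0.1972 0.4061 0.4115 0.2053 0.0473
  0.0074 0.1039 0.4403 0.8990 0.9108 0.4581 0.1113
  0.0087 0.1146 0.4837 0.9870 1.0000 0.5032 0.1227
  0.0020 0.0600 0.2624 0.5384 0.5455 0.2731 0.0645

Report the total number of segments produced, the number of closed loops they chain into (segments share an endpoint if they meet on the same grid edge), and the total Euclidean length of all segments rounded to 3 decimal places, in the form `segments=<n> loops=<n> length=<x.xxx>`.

segments=8 loops=1 length=6.802

cell (0,2): code 0100 → (0.629,3.000)–(1.000,2.601)
cell (0,3): code 1100 → (0.610,4.000)–(0.629,3.000)
cell (0,4): code 1000 → (1.000,4.430)–(0.610,4.000)
cell (1,2): code 0110 → (1.000,2.601)–(2.000,2.462)
cell (1,4): code 1001 → (2.000,4.572)–(1.000,4.430)
cell (2,2): code 0010 → (2.000,2.462)–(2.604,3.000)
cell (2,3): code 0011 → (2.604,3.000)–(2.625,4.000)
cell (2,4): code 0001 → (2.625,4.000)–(2.000,4.572)
total: 8 segments, chained into 1 closed loop(s), length Σ = 6.801983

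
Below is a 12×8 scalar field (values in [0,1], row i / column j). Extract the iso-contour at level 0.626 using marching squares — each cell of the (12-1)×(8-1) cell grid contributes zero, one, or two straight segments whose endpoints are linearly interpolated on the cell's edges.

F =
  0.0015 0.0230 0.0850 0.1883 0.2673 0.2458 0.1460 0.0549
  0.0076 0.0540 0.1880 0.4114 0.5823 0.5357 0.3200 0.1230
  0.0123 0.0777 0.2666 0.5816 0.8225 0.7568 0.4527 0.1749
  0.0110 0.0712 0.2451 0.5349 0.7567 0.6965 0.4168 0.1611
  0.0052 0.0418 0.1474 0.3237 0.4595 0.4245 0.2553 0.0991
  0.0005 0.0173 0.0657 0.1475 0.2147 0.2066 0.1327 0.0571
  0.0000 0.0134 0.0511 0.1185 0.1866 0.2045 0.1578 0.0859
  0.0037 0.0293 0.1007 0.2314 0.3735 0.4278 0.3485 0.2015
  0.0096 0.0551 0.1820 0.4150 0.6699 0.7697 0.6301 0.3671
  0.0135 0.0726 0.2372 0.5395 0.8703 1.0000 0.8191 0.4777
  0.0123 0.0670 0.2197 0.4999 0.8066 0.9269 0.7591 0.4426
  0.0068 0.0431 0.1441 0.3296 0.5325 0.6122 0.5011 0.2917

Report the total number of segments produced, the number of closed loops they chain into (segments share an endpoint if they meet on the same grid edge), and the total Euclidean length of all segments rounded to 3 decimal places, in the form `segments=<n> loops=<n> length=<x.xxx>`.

cell (1,3): code 0100 → (1.182,4.000)–(2.000,3.184)
cell (1,4): code 1100 → (1.408,5.000)–(1.182,4.000)
cell (1,5): code 1000 → (2.000,5.430)–(1.408,5.000)
cell (2,3): code 0110 → (2.000,3.184)–(3.000,3.411)
cell (2,5): code 1001 → (3.000,5.252)–(2.000,5.430)
cell (3,3): code 0010 → (3.000,3.411)–(3.440,4.000)
cell (3,4): code 0011 → (3.440,4.000)–(3.259,5.000)
cell (3,5): code 0001 → (3.259,5.000)–(3.000,5.252)
cell (7,3): code 0100 → (7.852,4.000)–(8.000,3.828)
cell (7,4): code 1100 → (7.580,5.000)–(7.852,4.000)
cell (7,5): code 1100 → (7.985,6.000)–(7.580,5.000)
cell (7,6): code 1000 → (8.000,6.016)–(7.985,6.000)
cell (8,3): code 0110 → (8.000,3.828)–(9.000,3.261)
cell (8,6): code 1001 → (9.000,6.566)–(8.000,6.016)
cell (9,3): code 0110 → (9.000,3.261)–(10.000,3.411)
cell (9,6): code 1001 → (10.000,6.421)–(9.000,6.566)
cell (10,3): code 0010 → (10.000,3.411)–(10.659,4.000)
cell (10,4): code 0011 → (10.659,4.000)–(10.956,5.000)
cell (10,5): code 0011 → (10.956,5.000)–(10.516,6.000)
cell (10,6): code 0001 → (10.516,6.000)–(10.000,6.421)
total: 20 segments, chained into 2 closed loop(s), length Σ = 17.427291

segments=20 loops=2 length=17.427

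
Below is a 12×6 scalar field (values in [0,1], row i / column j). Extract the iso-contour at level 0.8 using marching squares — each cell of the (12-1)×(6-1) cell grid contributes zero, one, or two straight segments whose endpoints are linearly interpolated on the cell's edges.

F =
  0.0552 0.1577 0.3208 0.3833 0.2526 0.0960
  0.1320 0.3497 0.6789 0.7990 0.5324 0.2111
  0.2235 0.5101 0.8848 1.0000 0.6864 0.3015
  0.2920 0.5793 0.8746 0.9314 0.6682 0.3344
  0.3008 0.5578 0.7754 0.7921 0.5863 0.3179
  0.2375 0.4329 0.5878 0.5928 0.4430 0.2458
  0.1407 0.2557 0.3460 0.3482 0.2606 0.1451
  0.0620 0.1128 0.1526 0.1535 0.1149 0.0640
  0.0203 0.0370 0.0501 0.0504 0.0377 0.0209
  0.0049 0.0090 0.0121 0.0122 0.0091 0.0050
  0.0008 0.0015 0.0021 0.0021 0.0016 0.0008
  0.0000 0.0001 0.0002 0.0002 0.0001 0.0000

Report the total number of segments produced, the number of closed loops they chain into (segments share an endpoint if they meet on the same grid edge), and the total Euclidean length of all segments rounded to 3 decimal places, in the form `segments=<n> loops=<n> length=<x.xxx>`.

segments=8 loops=1 length=7.698

cell (1,1): code 0100 → (1.588,2.000)–(2.000,1.774)
cell (1,2): code 1100 → (1.005,3.000)–(1.588,2.000)
cell (1,3): code 1000 → (2.000,3.638)–(1.005,3.000)
cell (2,1): code 0110 → (2.000,1.774)–(3.000,1.747)
cell (2,3): code 1001 → (3.000,3.499)–(2.000,3.638)
cell (3,1): code 0010 → (3.000,1.747)–(3.752,2.000)
cell (3,2): code 0011 → (3.752,2.000)–(3.943,3.000)
cell (3,3): code 0001 → (3.943,3.000)–(3.000,3.499)
total: 8 segments, chained into 1 closed loop(s), length Σ = 7.698015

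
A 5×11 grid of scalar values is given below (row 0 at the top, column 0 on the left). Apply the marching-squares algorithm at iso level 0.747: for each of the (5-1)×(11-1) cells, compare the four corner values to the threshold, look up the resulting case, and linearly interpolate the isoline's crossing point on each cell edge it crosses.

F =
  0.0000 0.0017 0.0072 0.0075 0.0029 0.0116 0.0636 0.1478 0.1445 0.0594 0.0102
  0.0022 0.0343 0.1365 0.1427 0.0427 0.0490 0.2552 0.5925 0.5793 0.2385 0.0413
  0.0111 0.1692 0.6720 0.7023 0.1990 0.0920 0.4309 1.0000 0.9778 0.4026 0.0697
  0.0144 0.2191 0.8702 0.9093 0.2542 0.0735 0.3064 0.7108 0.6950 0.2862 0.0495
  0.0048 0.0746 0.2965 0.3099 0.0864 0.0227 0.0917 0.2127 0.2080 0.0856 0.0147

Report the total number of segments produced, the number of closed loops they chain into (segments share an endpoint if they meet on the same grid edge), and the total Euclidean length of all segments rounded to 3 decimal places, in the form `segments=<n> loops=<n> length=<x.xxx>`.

cell (1,6): code 0100 → (1.379,7.000)–(2.000,6.555)
cell (1,7): code 1100 → (1.421,8.000)–(1.379,7.000)
cell (1,8): code 1000 → (2.000,8.401)–(1.421,8.000)
cell (2,1): code 0100 → (2.378,2.000)–(3.000,1.811)
cell (2,2): code 1100 → (2.216,3.000)–(2.378,2.000)
cell (2,3): code 1000 → (3.000,3.248)–(2.216,3.000)
cell (2,6): code 0010 → (2.000,6.555)–(2.875,7.000)
cell (2,7): code 0011 → (2.875,7.000)–(2.816,8.000)
cell (2,8): code 0001 → (2.816,8.000)–(2.000,8.401)
cell (3,1): code 0010 → (3.000,1.811)–(3.215,2.000)
cell (3,2): code 0011 → (3.215,2.000)–(3.271,3.000)
cell (3,3): code 0001 → (3.271,3.000)–(3.000,3.248)
total: 12 segments, chained into 2 closed loop(s), length Σ = 9.501451

segments=12 loops=2 length=9.501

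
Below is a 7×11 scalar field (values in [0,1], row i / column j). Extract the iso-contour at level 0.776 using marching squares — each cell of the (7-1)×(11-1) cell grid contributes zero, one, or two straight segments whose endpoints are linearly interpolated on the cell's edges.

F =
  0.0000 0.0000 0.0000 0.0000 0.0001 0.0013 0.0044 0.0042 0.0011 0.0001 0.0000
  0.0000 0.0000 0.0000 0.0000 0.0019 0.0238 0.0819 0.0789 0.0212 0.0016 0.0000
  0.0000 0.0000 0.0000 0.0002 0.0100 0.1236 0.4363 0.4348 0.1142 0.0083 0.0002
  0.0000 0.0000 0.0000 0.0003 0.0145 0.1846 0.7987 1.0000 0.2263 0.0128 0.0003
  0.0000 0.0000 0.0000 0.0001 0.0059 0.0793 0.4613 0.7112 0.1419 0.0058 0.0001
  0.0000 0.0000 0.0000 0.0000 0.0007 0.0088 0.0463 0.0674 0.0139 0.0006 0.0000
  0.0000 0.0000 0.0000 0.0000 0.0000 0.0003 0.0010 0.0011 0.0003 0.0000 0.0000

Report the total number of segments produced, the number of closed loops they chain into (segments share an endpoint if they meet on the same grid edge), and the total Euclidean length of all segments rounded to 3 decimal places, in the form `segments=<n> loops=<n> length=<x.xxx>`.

cell (2,5): code 0100 → (2.937,6.000)–(3.000,5.963)
cell (2,6): code 1100 → (2.604,7.000)–(2.937,6.000)
cell (2,7): code 1000 → (3.000,7.290)–(2.604,7.000)
cell (3,5): code 0010 → (3.000,5.963)–(3.067,6.000)
cell (3,6): code 0011 → (3.067,6.000)–(3.776,7.000)
cell (3,7): code 0001 → (3.776,7.000)–(3.000,7.290)
total: 6 segments, chained into 1 closed loop(s), length Σ = 3.747861

segments=6 loops=1 length=3.748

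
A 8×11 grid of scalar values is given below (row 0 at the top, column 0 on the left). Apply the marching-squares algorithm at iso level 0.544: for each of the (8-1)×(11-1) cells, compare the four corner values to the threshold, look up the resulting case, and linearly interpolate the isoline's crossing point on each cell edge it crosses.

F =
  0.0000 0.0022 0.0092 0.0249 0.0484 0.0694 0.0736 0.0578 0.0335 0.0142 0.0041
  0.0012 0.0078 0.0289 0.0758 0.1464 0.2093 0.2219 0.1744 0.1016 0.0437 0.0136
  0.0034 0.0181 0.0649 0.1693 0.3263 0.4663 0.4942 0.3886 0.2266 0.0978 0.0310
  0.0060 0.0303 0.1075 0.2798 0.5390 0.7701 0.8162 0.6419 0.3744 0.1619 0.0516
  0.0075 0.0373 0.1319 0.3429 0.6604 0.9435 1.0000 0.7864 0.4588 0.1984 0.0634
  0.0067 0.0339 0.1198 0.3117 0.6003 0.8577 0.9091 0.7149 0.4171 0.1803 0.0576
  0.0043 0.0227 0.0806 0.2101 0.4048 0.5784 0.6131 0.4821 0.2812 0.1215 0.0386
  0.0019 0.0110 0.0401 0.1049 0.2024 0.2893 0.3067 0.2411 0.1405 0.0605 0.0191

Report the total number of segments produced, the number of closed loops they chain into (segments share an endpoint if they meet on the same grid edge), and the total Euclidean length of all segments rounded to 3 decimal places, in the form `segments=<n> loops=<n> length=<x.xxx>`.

cell (2,4): code 0100 → (2.256,5.000)–(3.000,4.022)
cell (2,5): code 1100 → (2.155,6.000)–(2.256,5.000)
cell (2,6): code 1100 → (2.614,7.000)–(2.155,6.000)
cell (2,7): code 1000 → (3.000,7.366)–(2.614,7.000)
cell (3,3): code 0100 → (3.041,4.000)–(4.000,3.633)
cell (3,4): code 1110 → (3.000,4.022)–(3.041,4.000)
cell (3,7): code 1001 → (4.000,7.740)–(3.000,7.366)
cell (4,3): code 0110 → (4.000,3.633)–(5.000,3.805)
cell (4,7): code 1001 → (5.000,7.574)–(4.000,7.740)
cell (5,3): code 0010 → (5.000,3.805)–(5.288,4.000)
cell (5,4): code 0111 → (5.288,4.000)–(6.000,4.802)
cell (5,6): code 1011 → (6.000,6.527)–(5.734,7.000)
cell (5,7): code 0001 → (5.734,7.000)–(5.000,7.574)
cell (6,4): code 0010 → (6.000,4.802)–(6.119,5.000)
cell (6,5): code 0011 → (6.119,5.000)–(6.226,6.000)
cell (6,6): code 0001 → (6.226,6.000)–(6.000,6.527)
total: 16 segments, chained into 1 closed loop(s), length Σ = 12.740488

segments=16 loops=1 length=12.740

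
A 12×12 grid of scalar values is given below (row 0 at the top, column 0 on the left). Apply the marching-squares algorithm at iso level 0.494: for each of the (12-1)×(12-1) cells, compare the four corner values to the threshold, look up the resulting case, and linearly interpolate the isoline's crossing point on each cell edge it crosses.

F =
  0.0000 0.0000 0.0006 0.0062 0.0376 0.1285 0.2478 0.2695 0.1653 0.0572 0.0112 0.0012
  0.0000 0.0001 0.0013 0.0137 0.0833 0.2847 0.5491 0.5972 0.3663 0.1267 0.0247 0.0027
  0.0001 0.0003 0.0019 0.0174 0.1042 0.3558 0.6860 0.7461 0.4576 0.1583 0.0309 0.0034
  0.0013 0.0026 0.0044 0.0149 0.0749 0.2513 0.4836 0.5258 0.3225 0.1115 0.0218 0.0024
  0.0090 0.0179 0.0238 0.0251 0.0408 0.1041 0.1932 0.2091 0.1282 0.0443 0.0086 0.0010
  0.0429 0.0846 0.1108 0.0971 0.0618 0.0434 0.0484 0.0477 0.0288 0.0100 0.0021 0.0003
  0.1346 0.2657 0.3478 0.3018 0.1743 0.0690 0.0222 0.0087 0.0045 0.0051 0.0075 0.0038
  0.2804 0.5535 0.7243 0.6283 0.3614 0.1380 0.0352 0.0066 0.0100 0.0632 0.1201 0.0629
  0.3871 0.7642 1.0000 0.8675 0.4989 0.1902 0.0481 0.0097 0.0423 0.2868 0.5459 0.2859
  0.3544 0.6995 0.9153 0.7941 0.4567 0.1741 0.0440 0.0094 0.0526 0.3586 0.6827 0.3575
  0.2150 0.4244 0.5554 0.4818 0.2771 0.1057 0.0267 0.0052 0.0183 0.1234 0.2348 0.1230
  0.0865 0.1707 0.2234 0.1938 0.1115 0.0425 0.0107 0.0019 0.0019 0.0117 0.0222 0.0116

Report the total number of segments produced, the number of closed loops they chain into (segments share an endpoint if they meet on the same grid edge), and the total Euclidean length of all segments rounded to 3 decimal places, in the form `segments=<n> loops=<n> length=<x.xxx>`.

cell (0,5): code 0100 → (0.817,6.000)–(1.000,5.792)
cell (0,6): code 1100 → (0.685,7.000)–(0.817,6.000)
cell (0,7): code 1000 → (1.000,7.447)–(0.685,7.000)
cell (1,5): code 0110 → (1.000,5.792)–(2.000,5.419)
cell (1,7): code 1001 → (2.000,7.874)–(1.000,7.447)
cell (2,5): code 0010 → (2.000,5.419)–(2.949,6.000)
cell (2,6): code 0111 → (2.949,6.000)–(3.000,6.246)
cell (2,7): code 1001 → (3.000,7.156)–(2.000,7.874)
cell (3,6): code 0010 → (3.000,6.246)–(3.100,7.000)
cell (3,7): code 0001 → (3.100,7.000)–(3.000,7.156)
cell (6,0): code 0100 → (6.793,1.000)–(7.000,0.782)
cell (6,1): code 1100 → (6.388,2.000)–(6.793,1.000)
cell (6,2): code 1100 → (6.589,3.000)–(6.388,2.000)
cell (6,3): code 1000 → (7.000,3.503)–(6.589,3.000)
cell (7,0): code 0110 → (7.000,0.782)–(8.000,0.283)
cell (7,3): code 1101 → (7.964,4.000)–(7.000,3.503)
cell (7,4): code 1000 → (8.000,4.016)–(7.964,4.000)
cell (7,9): code 0100 → (7.878,10.000)–(8.000,9.800)
cell (7,10): code 1000 → (8.000,10.200)–(7.878,10.000)
cell (8,0): code 0110 → (8.000,0.283)–(9.000,0.405)
cell (8,3): code 1011 → (9.000,3.889)–(8.116,4.000)
cell (8,4): code 0001 → (8.116,4.000)–(8.000,4.016)
cell (8,9): code 0110 → (8.000,9.800)–(9.000,9.418)
cell (8,10): code 1001 → (9.000,10.580)–(8.000,10.200)
cell (9,0): code 0010 → (9.000,0.405)–(9.747,1.000)
cell (9,1): code 0111 → (9.747,1.000)–(10.000,1.531)
cell (9,2): code 1011 → (10.000,2.834)–(9.961,3.000)
cell (9,3): code 0001 → (9.961,3.000)–(9.000,3.889)
cell (9,9): code 0010 → (9.000,9.418)–(9.421,10.000)
cell (9,10): code 0001 → (9.421,10.000)–(9.000,10.580)
cell (10,1): code 0010 → (10.000,1.531)–(10.185,2.000)
cell (10,2): code 0001 → (10.185,2.000)–(10.000,2.834)
total: 32 segments, chained into 3 closed loop(s), length Σ = 23.260431

segments=32 loops=3 length=23.260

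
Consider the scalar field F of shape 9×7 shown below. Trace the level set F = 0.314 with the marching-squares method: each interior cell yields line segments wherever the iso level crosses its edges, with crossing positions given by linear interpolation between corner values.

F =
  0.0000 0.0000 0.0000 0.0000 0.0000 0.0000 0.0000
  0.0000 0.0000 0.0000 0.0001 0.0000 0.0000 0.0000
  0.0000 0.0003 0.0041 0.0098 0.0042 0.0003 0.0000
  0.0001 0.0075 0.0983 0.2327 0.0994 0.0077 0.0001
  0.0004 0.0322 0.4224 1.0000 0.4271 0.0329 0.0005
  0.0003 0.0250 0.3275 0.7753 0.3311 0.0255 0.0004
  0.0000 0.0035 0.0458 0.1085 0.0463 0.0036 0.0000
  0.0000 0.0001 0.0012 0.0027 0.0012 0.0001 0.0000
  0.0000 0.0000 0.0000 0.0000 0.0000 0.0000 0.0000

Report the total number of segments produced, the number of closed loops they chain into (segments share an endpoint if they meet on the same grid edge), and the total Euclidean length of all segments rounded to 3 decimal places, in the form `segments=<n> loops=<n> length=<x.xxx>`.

cell (3,1): code 0100 → (3.666,2.000)–(4.000,1.722)
cell (3,2): code 1100 → (3.106,3.000)–(3.666,2.000)
cell (3,3): code 1100 → (3.655,4.000)–(3.106,3.000)
cell (3,4): code 1000 → (4.000,4.287)–(3.655,4.000)
cell (4,1): code 0110 → (4.000,1.722)–(5.000,1.955)
cell (4,4): code 1001 → (5.000,4.056)–(4.000,4.287)
cell (5,1): code 0010 → (5.000,1.955)–(5.048,2.000)
cell (5,2): code 0011 → (5.048,2.000)–(5.692,3.000)
cell (5,3): code 0011 → (5.692,3.000)–(5.060,4.000)
cell (5,4): code 0001 → (5.060,4.000)–(5.000,4.056)
total: 10 segments, chained into 1 closed loop(s), length Σ = 7.743194

segments=10 loops=1 length=7.743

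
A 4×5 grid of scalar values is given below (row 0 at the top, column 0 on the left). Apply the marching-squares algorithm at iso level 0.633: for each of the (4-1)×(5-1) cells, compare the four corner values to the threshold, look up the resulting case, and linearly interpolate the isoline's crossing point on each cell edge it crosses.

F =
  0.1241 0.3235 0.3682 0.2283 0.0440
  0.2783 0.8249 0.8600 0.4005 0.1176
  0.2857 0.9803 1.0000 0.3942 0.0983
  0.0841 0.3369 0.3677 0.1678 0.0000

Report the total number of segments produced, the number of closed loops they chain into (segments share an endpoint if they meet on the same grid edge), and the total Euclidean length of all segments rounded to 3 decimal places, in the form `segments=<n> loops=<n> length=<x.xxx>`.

segments=8 loops=1 length=6.791

cell (0,0): code 0100 → (0.617,1.000)–(1.000,0.649)
cell (0,1): code 1100 → (0.538,2.000)–(0.617,1.000)
cell (0,2): code 1000 → (1.000,2.494)–(0.538,2.000)
cell (1,0): code 0110 → (1.000,0.649)–(2.000,0.500)
cell (1,2): code 1001 → (2.000,2.606)–(1.000,2.494)
cell (2,0): code 0010 → (2.000,0.500)–(2.540,1.000)
cell (2,1): code 0011 → (2.540,1.000)–(2.580,2.000)
cell (2,2): code 0001 → (2.580,2.000)–(2.000,2.606)
total: 8 segments, chained into 1 closed loop(s), length Σ = 6.791403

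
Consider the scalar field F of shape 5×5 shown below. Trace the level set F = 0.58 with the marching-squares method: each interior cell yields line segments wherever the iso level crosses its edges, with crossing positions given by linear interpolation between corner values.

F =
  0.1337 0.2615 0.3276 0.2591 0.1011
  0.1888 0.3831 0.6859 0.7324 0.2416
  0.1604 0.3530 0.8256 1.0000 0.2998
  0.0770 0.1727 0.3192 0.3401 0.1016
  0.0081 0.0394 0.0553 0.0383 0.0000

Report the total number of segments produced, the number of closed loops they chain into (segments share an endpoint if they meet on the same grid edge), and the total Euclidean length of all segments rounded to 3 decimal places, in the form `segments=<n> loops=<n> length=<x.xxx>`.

segments=8 loops=1 length=6.558

cell (0,1): code 0100 → (0.704,2.000)–(1.000,1.650)
cell (0,2): code 1100 → (0.678,3.000)–(0.704,2.000)
cell (0,3): code 1000 → (1.000,3.311)–(0.678,3.000)
cell (1,1): code 0110 → (1.000,1.650)–(2.000,1.480)
cell (1,3): code 1001 → (2.000,3.600)–(1.000,3.311)
cell (2,1): code 0010 → (2.000,1.480)–(2.485,2.000)
cell (2,2): code 0011 → (2.485,2.000)–(2.636,3.000)
cell (2,3): code 0001 → (2.636,3.000)–(2.000,3.600)
total: 8 segments, chained into 1 closed loop(s), length Σ = 6.557732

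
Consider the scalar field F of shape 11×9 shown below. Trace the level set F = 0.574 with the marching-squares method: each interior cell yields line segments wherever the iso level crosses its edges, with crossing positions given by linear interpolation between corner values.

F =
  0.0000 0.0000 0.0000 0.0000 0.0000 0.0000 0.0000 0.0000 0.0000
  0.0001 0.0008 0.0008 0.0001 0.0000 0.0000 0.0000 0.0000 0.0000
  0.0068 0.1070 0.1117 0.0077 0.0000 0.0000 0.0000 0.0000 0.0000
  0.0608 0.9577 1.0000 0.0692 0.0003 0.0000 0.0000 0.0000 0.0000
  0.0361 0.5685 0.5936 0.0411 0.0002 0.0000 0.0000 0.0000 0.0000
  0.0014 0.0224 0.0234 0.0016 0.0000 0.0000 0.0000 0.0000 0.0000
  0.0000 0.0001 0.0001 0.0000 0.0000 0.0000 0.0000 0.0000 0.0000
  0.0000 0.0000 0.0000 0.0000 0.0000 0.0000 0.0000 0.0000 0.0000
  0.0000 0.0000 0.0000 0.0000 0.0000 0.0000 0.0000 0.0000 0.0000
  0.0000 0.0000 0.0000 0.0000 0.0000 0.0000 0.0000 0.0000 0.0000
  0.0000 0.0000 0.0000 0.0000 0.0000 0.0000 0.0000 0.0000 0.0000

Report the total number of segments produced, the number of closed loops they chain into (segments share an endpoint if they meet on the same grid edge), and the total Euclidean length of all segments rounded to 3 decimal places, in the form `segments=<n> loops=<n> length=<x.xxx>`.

segments=8 loops=1 length=5.496

cell (2,0): code 0100 → (2.549,1.000)–(3.000,0.572)
cell (2,1): code 1100 → (2.520,2.000)–(2.549,1.000)
cell (2,2): code 1000 → (3.000,2.458)–(2.520,2.000)
cell (3,0): code 0010 → (3.000,0.572)–(3.986,1.000)
cell (3,1): code 0111 → (3.986,1.000)–(4.000,1.219)
cell (3,2): code 1001 → (4.000,2.035)–(3.000,2.458)
cell (4,1): code 0010 → (4.000,1.219)–(4.034,2.000)
cell (4,2): code 0001 → (4.034,2.000)–(4.000,2.035)
total: 8 segments, chained into 1 closed loop(s), length Σ = 5.495740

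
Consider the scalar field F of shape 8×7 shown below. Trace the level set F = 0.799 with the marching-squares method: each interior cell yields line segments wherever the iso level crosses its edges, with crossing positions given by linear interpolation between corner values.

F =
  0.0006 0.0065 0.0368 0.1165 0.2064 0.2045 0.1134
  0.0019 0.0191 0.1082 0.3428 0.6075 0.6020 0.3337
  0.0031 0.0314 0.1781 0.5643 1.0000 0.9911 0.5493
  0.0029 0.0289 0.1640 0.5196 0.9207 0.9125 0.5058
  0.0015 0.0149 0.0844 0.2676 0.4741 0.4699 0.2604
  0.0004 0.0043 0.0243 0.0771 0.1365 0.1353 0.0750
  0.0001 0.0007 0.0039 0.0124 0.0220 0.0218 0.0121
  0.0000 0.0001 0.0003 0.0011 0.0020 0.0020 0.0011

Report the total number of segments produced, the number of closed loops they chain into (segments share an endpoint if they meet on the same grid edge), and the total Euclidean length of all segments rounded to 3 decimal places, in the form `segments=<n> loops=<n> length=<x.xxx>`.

segments=8 loops=1 length=6.159

cell (1,3): code 0100 → (1.488,4.000)–(2.000,3.539)
cell (1,4): code 1100 → (1.506,5.000)–(1.488,4.000)
cell (1,5): code 1000 → (2.000,5.435)–(1.506,5.000)
cell (2,3): code 0110 → (2.000,3.539)–(3.000,3.697)
cell (2,5): code 1001 → (3.000,5.279)–(2.000,5.435)
cell (3,3): code 0010 → (3.000,3.697)–(3.273,4.000)
cell (3,4): code 0011 → (3.273,4.000)–(3.256,5.000)
cell (3,5): code 0001 → (3.256,5.000)–(3.000,5.279)
total: 8 segments, chained into 1 closed loop(s), length Σ = 6.158703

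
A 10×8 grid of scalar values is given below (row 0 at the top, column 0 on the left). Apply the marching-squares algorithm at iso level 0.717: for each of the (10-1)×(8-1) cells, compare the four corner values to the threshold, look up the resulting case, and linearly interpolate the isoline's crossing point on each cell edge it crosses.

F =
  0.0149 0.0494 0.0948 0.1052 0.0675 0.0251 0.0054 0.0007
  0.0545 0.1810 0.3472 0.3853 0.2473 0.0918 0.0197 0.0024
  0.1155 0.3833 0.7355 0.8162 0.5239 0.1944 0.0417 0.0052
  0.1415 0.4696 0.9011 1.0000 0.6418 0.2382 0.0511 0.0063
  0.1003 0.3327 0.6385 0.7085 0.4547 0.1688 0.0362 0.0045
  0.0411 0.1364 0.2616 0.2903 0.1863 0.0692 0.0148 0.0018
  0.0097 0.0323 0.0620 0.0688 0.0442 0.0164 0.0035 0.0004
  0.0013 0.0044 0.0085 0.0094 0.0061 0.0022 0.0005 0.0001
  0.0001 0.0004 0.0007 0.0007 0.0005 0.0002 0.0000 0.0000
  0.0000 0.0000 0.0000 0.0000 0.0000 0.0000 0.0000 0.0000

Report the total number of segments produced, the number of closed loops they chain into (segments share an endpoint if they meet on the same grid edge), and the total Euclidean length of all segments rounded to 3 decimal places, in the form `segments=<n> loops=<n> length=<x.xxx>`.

cell (1,1): code 0100 → (1.952,2.000)–(2.000,1.947)
cell (1,2): code 1100 → (1.770,3.000)–(1.952,2.000)
cell (1,3): code 1000 → (2.000,3.339)–(1.770,3.000)
cell (2,1): code 0110 → (2.000,1.947)–(3.000,1.573)
cell (2,3): code 1001 → (3.000,3.790)–(2.000,3.339)
cell (3,1): code 0010 → (3.000,1.573)–(3.701,2.000)
cell (3,2): code 0011 → (3.701,2.000)–(3.971,3.000)
cell (3,3): code 0001 → (3.971,3.000)–(3.000,3.790)
total: 8 segments, chained into 1 closed loop(s), length Σ = 6.770224

segments=8 loops=1 length=6.770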